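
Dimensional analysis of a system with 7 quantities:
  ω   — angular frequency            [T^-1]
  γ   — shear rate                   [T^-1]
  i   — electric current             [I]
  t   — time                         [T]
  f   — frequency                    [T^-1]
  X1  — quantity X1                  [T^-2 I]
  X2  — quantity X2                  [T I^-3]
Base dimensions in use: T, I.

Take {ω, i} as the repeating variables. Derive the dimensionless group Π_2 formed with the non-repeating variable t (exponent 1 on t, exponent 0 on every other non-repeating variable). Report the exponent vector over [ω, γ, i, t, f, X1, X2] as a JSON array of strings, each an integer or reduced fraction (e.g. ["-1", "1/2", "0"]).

["1", "0", "0", "1", "0", "0", "0"]

Dimensional matrix (T×I by ω×γ×i×t×f×X1×X2):
  T: [-1 -1  0  1 -1 -2  1]
  I: [ 0  0  1  0  0  1 -3]
Row reduction gives pivot columns ω,i; rank = 2
Pivot set = {ω,i}, free = {γ,t,f,X1,X2}
RREF:
  r0: [   1    1    0   -1    1    2   -1]
  r1: [   0    0    1    0    0    1   -3]
Fix exponent of t at 1, γ at 0, f at 0, X1 at 0, X2 at 0; solve each RREF row for its pivot's exponent:
  r0: exp(ω) + (-1)·1 = 0 ⇒ exp(ω) = 1
  r1: exp(i) + (0)·1 = 0 ⇒ exp(i) = 0
Π_2 = ω · t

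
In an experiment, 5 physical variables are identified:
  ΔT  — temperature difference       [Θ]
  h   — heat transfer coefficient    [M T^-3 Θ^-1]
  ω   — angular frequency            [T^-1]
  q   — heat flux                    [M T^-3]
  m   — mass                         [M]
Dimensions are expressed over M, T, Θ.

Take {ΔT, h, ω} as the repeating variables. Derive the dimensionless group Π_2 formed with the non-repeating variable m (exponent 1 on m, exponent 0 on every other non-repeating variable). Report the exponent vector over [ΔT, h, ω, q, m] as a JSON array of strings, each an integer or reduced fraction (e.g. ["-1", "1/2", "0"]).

Write exponents as rows M,T,Θ / cols ΔT,h,ω,q,m:
  M: [ 0  1  0  1  1]
  T: [ 0 -3 -1 -3  0]
  Θ: [ 1 -1  0  0  0]
RREF → pivots at {ΔT,h,ω} ⇒ r = 3
Pivot set = {ΔT,h,ω}, free = {q,m}
RREF:
  r0: [   1    0    0    1    1]
  r1: [   0    1    0    1    1]
  r2: [   0    0    1    0   -3]
Fix exponent of m at 1, q at 0; solve each RREF row for its pivot's exponent:
  r0: exp(ΔT) + (1)·1 = 0 ⇒ exp(ΔT) = -1
  r1: exp(h) + (1)·1 = 0 ⇒ exp(h) = -1
  r2: exp(ω) + (-3)·1 = 0 ⇒ exp(ω) = 3
Π_2 = ΔT^-1 · h^-1 · ω^3 · m

["-1", "-1", "3", "0", "1"]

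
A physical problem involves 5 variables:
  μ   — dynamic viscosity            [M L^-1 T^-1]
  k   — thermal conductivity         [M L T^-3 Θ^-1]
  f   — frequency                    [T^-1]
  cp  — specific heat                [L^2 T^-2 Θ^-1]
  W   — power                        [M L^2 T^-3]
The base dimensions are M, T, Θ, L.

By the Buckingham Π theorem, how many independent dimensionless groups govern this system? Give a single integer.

1

Write exponents as rows M,T,Θ,L / cols μ,k,f,cp,W:
  M: [ 1  1  0  0  1]
  T: [-1 -3 -1 -2 -3]
  Θ: [ 0 -1  0 -1  0]
  L: [-1  1  0  2  2]
Echelon form has 4 nonzero rows (pivots: μ,k,f,W)
n=5, r=4 ⇒ 1 dimensionless group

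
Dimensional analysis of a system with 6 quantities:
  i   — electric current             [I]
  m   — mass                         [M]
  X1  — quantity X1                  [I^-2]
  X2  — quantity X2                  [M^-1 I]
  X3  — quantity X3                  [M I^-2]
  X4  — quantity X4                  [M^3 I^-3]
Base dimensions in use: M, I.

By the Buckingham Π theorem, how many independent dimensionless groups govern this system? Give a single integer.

Write exponents as rows M,I / cols i,m,X1,X2,X3,X4:
  M: [ 0  1  0 -1  1  3]
  I: [ 1  0 -2  1 -2 -3]
RREF → pivots at {i,m} ⇒ r = 2
6 vars − rank 2 = 4 Π groups

4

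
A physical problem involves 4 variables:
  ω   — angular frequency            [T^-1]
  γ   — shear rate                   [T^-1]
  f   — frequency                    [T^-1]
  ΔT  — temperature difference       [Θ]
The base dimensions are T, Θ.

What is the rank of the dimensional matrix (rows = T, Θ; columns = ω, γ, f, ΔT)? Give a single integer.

Dimensional matrix (T×Θ by ω×γ×f×ΔT):
  T: [-1 -1 -1  0]
  Θ: [ 0  0  0  1]
Echelon form has 2 nonzero rows (pivots: ω,ΔT)

2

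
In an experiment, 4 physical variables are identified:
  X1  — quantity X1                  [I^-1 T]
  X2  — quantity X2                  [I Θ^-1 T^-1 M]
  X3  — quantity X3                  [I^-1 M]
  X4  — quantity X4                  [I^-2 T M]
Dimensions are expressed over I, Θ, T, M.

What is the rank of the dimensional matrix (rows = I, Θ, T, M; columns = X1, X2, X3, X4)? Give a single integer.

Write exponents as rows I,Θ,T,M / cols X1,X2,X3,X4:
  I: [-1  1 -1 -2]
  Θ: [ 0 -1  0  0]
  T: [ 1 -1  0  1]
  M: [ 0  1  1  1]
RREF → pivots at {X1,X2,X3} ⇒ r = 3

3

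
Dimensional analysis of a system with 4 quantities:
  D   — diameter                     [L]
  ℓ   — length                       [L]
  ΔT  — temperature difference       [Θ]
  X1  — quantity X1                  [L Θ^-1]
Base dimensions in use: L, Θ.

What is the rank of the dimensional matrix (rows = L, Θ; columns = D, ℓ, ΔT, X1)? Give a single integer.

Dimensional matrix (L×Θ by D×ℓ×ΔT×X1):
  L: [ 1  1  0  1]
  Θ: [ 0  0  1 -1]
Echelon form has 2 nonzero rows (pivots: D,ΔT)

2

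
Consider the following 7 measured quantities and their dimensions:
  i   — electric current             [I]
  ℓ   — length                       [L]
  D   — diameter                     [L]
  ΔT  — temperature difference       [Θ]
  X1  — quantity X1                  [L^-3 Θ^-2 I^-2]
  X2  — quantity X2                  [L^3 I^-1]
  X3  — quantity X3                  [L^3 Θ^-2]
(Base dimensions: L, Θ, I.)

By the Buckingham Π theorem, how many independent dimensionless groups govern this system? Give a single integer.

4

Write exponents as rows L,Θ,I / cols i,ℓ,D,ΔT,X1,X2,X3:
  L: [ 0  1  1  0 -3  3  3]
  Θ: [ 0  0  0  1 -2  0 -2]
  I: [ 1  0  0  0 -2 -1  0]
Row reduction gives pivot columns i,ℓ,ΔT; rank = 3
7 vars − rank 3 = 4 Π groups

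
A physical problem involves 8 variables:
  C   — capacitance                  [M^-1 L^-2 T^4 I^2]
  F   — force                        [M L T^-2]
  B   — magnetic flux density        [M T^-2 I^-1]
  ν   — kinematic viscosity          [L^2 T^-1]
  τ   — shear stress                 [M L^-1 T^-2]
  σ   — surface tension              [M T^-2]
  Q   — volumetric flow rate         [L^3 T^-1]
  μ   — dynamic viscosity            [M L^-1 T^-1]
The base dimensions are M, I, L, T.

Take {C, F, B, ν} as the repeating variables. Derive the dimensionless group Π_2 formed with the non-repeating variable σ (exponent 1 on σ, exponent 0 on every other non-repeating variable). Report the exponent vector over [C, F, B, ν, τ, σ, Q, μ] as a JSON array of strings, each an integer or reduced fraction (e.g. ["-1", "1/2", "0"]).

Exponent matrix [M,I,L,T] × [C,F,B,ν,τ,σ,Q,μ]:
  M: [-1  1  1  0  1  1  0  1]
  I: [ 2  0 -1  0  0  0  0  0]
  L: [-2  1  0  2 -1  0  3 -1]
  T: [ 4 -2 -2 -1 -2 -2 -1 -1]
RREF → pivots at {C,F,B,ν} ⇒ r = 4
Repeat: C,F,B,ν; free: τ,σ,Q,μ
RREF:
  r0: [   1    0    0    0   -2   -1    1    0]
  r1: [   0    1    0    0    3    2   -1    1]
  r2: [   0    0    1    0   -4   -2    2    0]
  r3: [   0    0    0    1   -4   -2    3   -1]
Fix exponent of σ at 1, τ at 0, Q at 0, μ at 0; solve each RREF row for its pivot's exponent:
  r0: exp(C) + (-1)·1 = 0 ⇒ exp(C) = 1
  r1: exp(F) + (2)·1 = 0 ⇒ exp(F) = -2
  r2: exp(B) + (-2)·1 = 0 ⇒ exp(B) = 2
  r3: exp(ν) + (-2)·1 = 0 ⇒ exp(ν) = 2
Π_2 = C · F^-2 · B^2 · ν^2 · σ

["1", "-2", "2", "2", "0", "1", "0", "0"]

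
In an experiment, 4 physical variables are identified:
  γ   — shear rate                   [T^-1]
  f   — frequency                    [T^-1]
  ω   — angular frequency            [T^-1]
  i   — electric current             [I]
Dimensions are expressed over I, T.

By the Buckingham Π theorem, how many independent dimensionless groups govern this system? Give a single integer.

Write exponents as rows I,T / cols γ,f,ω,i:
  I: [ 0  0  0  1]
  T: [-1 -1 -1  0]
RREF → pivots at {γ,i} ⇒ r = 2
4 vars − rank 2 = 2 Π groups

2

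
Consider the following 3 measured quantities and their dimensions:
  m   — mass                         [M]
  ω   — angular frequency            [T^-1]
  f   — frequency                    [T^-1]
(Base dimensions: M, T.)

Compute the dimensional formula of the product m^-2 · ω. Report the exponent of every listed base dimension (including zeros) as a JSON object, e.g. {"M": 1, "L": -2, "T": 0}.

{"M": -2, "T": -1}

Write exponents as rows M,T / cols m,ω,f:
  M: [ 1  0  0]
  T: [ 0 -1 -1]
  [M]: (-2)·1+(1)·0 = -2
  [T]: (-2)·0+(1)·-1 = -1
⇒ M^-2 T^-1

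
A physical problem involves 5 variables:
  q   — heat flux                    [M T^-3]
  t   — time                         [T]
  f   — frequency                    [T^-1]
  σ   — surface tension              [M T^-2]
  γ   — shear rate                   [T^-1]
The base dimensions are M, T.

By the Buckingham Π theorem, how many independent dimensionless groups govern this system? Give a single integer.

Dimensional matrix (M×T by q×t×f×σ×γ):
  M: [ 1  0  0  1  0]
  T: [-3  1 -1 -2 -1]
Row reduction gives pivot columns q,t; rank = 2
n=5, r=2 ⇒ 3 dimensionless groups

3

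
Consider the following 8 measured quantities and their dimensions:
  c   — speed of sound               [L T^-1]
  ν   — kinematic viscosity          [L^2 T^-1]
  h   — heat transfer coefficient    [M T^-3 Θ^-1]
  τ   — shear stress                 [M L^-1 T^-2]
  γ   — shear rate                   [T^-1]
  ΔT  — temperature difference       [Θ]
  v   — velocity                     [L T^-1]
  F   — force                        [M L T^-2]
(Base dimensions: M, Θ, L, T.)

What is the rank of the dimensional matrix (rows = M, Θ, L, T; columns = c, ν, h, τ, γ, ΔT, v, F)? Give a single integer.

Exponent matrix [M,Θ,L,T] × [c,ν,h,τ,γ,ΔT,v,F]:
  M: [ 0  0  1  1  0  0  0  1]
  Θ: [ 0  0 -1  0  0  1  0  0]
  L: [ 1  2  0 -1  0  0  1  1]
  T: [-1 -1 -3 -2 -1  0 -1 -2]
Echelon form has 4 nonzero rows (pivots: c,ν,h,τ)

4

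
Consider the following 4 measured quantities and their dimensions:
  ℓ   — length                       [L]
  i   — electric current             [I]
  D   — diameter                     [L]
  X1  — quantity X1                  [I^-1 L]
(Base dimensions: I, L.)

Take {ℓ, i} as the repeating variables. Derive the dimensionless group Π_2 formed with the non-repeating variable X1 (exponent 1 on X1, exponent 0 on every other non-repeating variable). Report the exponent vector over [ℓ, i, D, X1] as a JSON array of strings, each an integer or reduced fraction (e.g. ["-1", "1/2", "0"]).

["-1", "1", "0", "1"]

Dimensional matrix (I×L by ℓ×i×D×X1):
  I: [ 0  1  0 -1]
  L: [ 1  0  1  1]
Echelon form has 2 nonzero rows (pivots: ℓ,i)
Repeat: ℓ,i; free: D,X1
RREF:
  r0: [   1    0    1    1]
  r1: [   0    1    0   -1]
Fix exponent of X1 at 1, D at 0; solve each RREF row for its pivot's exponent:
  r0: exp(ℓ) + (1)·1 = 0 ⇒ exp(ℓ) = -1
  r1: exp(i) + (-1)·1 = 0 ⇒ exp(i) = 1
Π_2 = ℓ^-1 · i · X1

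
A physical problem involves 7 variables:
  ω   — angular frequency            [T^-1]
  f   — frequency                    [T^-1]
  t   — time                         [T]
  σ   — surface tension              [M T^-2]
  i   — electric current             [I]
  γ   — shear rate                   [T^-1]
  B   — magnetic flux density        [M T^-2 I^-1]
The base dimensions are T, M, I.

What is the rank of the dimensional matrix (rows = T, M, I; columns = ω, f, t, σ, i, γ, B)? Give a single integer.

3

Dimensional matrix (T×M×I by ω×f×t×σ×i×γ×B):
  T: [-1 -1  1 -2  0 -1 -2]
  M: [ 0  0  0  1  0  0  1]
  I: [ 0  0  0  0  1  0 -1]
Echelon form has 3 nonzero rows (pivots: ω,σ,i)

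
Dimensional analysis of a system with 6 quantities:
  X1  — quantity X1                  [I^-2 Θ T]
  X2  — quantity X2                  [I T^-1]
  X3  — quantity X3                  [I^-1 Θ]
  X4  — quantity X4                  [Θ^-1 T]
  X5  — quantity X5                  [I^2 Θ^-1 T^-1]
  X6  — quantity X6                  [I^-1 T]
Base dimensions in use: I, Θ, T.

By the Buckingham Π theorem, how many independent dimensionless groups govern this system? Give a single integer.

4

Write exponents as rows I,Θ,T / cols X1,X2,X3,X4,X5,X6:
  I: [-2  1 -1  0  2 -1]
  Θ: [ 1  0  1 -1 -1  0]
  T: [ 1 -1  0  1 -1  1]
RREF → pivots at {X1,X2} ⇒ r = 2
6 vars − rank 2 = 4 Π groups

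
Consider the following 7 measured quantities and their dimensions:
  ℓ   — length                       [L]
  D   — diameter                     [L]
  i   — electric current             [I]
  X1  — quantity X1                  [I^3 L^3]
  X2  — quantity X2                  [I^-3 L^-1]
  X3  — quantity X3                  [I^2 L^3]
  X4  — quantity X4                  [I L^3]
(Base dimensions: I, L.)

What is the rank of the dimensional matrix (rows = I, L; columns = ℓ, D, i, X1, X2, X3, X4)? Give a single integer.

2

Write exponents as rows I,L / cols ℓ,D,i,X1,X2,X3,X4:
  I: [ 0  0  1  3 -3  2  1]
  L: [ 1  1  0  3 -1  3  3]
RREF → pivots at {ℓ,i} ⇒ r = 2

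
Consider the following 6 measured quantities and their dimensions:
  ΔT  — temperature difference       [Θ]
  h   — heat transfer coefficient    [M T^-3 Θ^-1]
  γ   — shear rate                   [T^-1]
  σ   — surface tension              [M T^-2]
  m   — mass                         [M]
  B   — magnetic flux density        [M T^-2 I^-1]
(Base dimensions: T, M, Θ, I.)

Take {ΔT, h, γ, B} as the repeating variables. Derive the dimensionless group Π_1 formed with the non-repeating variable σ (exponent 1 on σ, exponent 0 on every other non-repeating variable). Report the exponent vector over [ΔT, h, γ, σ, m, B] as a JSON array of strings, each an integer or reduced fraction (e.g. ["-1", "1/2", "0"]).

["-1", "-1", "1", "1", "0", "0"]

Dimensional matrix (T×M×Θ×I by ΔT×h×γ×σ×m×B):
  T: [ 0 -3 -1 -2  0 -2]
  M: [ 0  1  0  1  1  1]
  Θ: [ 1 -1  0  0  0  0]
  I: [ 0  0  0  0  0 -1]
RREF → pivots at {ΔT,h,γ,B} ⇒ r = 4
Pivot set = {ΔT,h,γ,B}, free = {σ,m}
RREF:
  r0: [   1    0    0    1    1    0]
  r1: [   0    1    0    1    1    0]
  r2: [   0    0    1   -1   -3    0]
  r3: [   0    0    0    0    0    1]
Fix exponent of σ at 1, m at 0; solve each RREF row for its pivot's exponent:
  r0: exp(ΔT) + (1)·1 = 0 ⇒ exp(ΔT) = -1
  r1: exp(h) + (1)·1 = 0 ⇒ exp(h) = -1
  r2: exp(γ) + (-1)·1 = 0 ⇒ exp(γ) = 1
  r3: exp(B) + (0)·1 = 0 ⇒ exp(B) = 0
Π_1 = ΔT^-1 · h^-1 · γ · σ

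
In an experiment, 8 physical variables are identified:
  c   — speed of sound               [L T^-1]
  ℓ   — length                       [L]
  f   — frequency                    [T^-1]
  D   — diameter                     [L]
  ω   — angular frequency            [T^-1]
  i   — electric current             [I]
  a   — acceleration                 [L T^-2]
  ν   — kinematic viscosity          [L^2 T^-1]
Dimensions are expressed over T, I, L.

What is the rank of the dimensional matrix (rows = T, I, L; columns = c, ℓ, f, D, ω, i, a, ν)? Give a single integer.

3

Dimensional matrix (T×I×L by c×ℓ×f×D×ω×i×a×ν):
  T: [-1  0 -1  0 -1  0 -2 -1]
  I: [ 0  0  0  0  0  1  0  0]
  L: [ 1  1  0  1  0  0  1  2]
RREF → pivots at {c,ℓ,i} ⇒ r = 3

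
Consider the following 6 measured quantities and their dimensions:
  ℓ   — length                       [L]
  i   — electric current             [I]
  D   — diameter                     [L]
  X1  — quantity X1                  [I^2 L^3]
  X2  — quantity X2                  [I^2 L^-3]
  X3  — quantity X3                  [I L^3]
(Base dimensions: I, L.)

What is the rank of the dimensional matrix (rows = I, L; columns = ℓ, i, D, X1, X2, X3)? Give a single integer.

2

Dimensional matrix (I×L by ℓ×i×D×X1×X2×X3):
  I: [ 0  1  0  2  2  1]
  L: [ 1  0  1  3 -3  3]
Echelon form has 2 nonzero rows (pivots: ℓ,i)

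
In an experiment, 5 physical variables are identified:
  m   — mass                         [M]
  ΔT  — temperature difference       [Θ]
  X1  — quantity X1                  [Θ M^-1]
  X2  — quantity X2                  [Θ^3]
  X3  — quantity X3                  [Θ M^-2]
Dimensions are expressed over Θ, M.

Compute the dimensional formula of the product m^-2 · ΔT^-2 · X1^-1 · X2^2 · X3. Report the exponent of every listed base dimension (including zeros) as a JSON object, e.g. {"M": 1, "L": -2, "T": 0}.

{"Θ": 4, "M": -3}

Write exponents as rows Θ,M / cols m,ΔT,X1,X2,X3:
  Θ: [ 0  1  1  3  1]
  M: [ 1  0 -1  0 -2]
  [Θ]: (-2)·0+(-2)·1+(-1)·1+(2)·3+(1)·1 = 4
  [M]: (-2)·1+(-2)·0+(-1)·-1+(2)·0+(1)·-2 = -3
⇒ Θ^4 M^-3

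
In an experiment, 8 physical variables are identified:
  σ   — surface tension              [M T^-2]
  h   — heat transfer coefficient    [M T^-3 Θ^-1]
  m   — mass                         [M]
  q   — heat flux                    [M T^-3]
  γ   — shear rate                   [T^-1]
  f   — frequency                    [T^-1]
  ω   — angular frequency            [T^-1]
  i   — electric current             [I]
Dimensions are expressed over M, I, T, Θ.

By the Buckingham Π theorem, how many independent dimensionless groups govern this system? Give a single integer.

Write exponents as rows M,I,T,Θ / cols σ,h,m,q,γ,f,ω,i:
  M: [ 1  1  1  1  0  0  0  0]
  I: [ 0  0  0  0  0  0  0  1]
  T: [-2 -3  0 -3 -1 -1 -1  0]
  Θ: [ 0 -1  0  0  0  0  0  0]
Row reduction gives pivot columns σ,h,m,i; rank = 4
n=8, r=4 ⇒ 4 dimensionless groups

4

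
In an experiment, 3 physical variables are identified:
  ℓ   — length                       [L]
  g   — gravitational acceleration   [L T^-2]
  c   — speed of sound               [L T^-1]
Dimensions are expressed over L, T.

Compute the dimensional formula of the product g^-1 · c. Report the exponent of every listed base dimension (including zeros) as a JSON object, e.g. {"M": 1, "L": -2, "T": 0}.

{"L": 0, "T": 1}

Dimensional matrix (L×T by ℓ×g×c):
  L: [ 1  1  1]
  T: [ 0 -2 -1]
  [L]: (-1)·1+(1)·1 = 0
  [T]: (-1)·-2+(1)·-1 = 1
⇒ T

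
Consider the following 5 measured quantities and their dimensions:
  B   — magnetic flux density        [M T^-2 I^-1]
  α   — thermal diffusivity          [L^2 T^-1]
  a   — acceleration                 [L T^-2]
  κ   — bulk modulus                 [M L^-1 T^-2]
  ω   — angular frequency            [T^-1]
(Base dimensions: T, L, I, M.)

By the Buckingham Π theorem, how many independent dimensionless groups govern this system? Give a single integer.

1

Exponent matrix [T,L,I,M] × [B,α,a,κ,ω]:
  T: [-2 -1 -2 -2 -1]
  L: [ 0  2  1 -1  0]
  I: [-1  0  0  0  0]
  M: [ 1  0  0  1  0]
Echelon form has 4 nonzero rows (pivots: B,α,a,κ)
5 vars − rank 4 = 1 Π group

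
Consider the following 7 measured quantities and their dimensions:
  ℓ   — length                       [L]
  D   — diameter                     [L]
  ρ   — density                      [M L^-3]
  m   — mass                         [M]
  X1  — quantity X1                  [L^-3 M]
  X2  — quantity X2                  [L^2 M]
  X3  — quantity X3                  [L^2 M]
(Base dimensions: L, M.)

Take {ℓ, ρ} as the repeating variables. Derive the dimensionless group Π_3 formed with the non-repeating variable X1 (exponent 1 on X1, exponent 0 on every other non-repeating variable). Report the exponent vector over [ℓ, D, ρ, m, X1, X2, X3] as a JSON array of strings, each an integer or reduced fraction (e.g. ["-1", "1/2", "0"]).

Write exponents as rows L,M / cols ℓ,D,ρ,m,X1,X2,X3:
  L: [ 1  1 -3  0 -3  2  2]
  M: [ 0  0  1  1  1  1  1]
Row reduction gives pivot columns ℓ,ρ; rank = 2
Pivot set = {ℓ,ρ}, free = {D,m,X1,X2,X3}
RREF:
  r0: [   1    1    0    3    0    5    5]
  r1: [   0    0    1    1    1    1    1]
Fix exponent of X1 at 1, D at 0, m at 0, X2 at 0, X3 at 0; solve each RREF row for its pivot's exponent:
  r0: exp(ℓ) + (0)·1 = 0 ⇒ exp(ℓ) = 0
  r1: exp(ρ) + (1)·1 = 0 ⇒ exp(ρ) = -1
Π_3 = ρ^-1 · X1

["0", "0", "-1", "0", "1", "0", "0"]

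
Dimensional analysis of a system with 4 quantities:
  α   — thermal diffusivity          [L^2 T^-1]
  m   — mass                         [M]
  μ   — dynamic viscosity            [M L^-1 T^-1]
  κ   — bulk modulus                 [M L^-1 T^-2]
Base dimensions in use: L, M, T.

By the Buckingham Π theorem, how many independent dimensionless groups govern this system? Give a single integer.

Dimensional matrix (L×M×T by α×m×μ×κ):
  L: [ 2  0 -1 -1]
  M: [ 0  1  1  1]
  T: [-1  0 -1 -2]
RREF → pivots at {α,m,μ} ⇒ r = 3
Π count = n − r = 4 − 3 = 1

1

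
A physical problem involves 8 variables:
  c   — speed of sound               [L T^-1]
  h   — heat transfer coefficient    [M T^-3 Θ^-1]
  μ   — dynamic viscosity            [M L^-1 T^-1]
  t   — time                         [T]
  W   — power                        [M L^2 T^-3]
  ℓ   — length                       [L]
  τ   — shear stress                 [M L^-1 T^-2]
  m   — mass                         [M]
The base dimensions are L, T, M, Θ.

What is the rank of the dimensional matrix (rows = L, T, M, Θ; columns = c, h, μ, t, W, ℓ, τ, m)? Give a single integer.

4

Dimensional matrix (L×T×M×Θ by c×h×μ×t×W×ℓ×τ×m):
  L: [ 1  0 -1  0  2  1 -1  0]
  T: [-1 -3 -1  1 -3  0 -2  0]
  M: [ 0  1  1  0  1  0  1  1]
  Θ: [ 0 -1  0  0  0  0  0  0]
Echelon form has 4 nonzero rows (pivots: c,h,μ,t)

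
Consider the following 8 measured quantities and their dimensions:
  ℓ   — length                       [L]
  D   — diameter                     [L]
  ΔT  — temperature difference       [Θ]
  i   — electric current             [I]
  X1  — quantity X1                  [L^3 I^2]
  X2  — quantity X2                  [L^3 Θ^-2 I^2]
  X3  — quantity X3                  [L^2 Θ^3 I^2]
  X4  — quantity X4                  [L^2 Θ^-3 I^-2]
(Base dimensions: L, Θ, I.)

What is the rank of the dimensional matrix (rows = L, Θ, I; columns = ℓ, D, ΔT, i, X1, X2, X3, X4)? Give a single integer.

3

Write exponents as rows L,Θ,I / cols ℓ,D,ΔT,i,X1,X2,X3,X4:
  L: [ 1  1  0  0  3  3  2  2]
  Θ: [ 0  0  1  0  0 -2  3 -3]
  I: [ 0  0  0  1  2  2  2 -2]
RREF → pivots at {ℓ,ΔT,i} ⇒ r = 3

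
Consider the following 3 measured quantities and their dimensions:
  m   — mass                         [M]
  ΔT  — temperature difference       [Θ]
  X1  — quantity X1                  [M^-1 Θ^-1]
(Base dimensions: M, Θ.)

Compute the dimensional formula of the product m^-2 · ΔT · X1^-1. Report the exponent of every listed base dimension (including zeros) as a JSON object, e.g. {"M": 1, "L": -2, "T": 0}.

Write exponents as rows M,Θ / cols m,ΔT,X1:
  M: [ 1  0 -1]
  Θ: [ 0  1 -1]
  [M]: (-2)·1+(1)·0+(-1)·-1 = -1
  [Θ]: (-2)·0+(1)·1+(-1)·-1 = 2
⇒ M^-1 Θ^2

{"M": -1, "Θ": 2}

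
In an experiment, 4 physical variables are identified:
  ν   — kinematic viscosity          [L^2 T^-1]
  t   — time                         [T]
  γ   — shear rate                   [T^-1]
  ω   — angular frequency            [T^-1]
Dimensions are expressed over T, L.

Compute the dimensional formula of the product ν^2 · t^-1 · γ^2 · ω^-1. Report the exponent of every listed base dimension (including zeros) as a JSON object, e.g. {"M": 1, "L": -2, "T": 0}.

Exponent matrix [T,L] × [ν,t,γ,ω]:
  T: [-1  1 -1 -1]
  L: [ 2  0  0  0]
  [T]: (2)·-1+(-1)·1+(2)·-1+(-1)·-1 = -4
  [L]: (2)·2+(-1)·0+(2)·0+(-1)·0 = 4
⇒ T^-4 L^4

{"T": -4, "L": 4}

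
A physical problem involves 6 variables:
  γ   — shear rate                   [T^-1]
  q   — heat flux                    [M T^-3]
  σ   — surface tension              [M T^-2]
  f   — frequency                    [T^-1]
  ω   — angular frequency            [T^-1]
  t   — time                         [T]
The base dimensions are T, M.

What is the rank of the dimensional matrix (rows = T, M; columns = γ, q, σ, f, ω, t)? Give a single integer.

Exponent matrix [T,M] × [γ,q,σ,f,ω,t]:
  T: [-1 -3 -2 -1 -1  1]
  M: [ 0  1  1  0  0  0]
Echelon form has 2 nonzero rows (pivots: γ,q)

2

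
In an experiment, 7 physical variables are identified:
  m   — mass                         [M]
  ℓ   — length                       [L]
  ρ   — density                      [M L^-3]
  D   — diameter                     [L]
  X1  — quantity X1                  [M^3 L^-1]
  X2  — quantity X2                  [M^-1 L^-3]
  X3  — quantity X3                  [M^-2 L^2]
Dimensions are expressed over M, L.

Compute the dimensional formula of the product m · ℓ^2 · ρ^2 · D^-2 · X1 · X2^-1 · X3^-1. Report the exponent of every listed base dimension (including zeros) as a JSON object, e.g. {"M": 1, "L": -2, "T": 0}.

Write exponents as rows M,L / cols m,ℓ,ρ,D,X1,X2,X3:
  M: [ 1  0  1  0  3 -1 -2]
  L: [ 0  1 -3  1 -1 -3  2]
  [M]: (1)·1+(2)·0+(2)·1+(-2)·0+(1)·3+(-1)·-1+(-1)·-2 = 9
  [L]: (1)·0+(2)·1+(2)·-3+(-2)·1+(1)·-1+(-1)·-3+(-1)·2 = -6
⇒ M^9 L^-6

{"M": 9, "L": -6}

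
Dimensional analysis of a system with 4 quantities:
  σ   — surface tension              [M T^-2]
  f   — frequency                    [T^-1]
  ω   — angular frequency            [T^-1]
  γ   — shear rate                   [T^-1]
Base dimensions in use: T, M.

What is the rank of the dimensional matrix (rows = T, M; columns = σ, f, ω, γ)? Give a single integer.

Write exponents as rows T,M / cols σ,f,ω,γ:
  T: [-2 -1 -1 -1]
  M: [ 1  0  0  0]
Row reduction gives pivot columns σ,f; rank = 2

2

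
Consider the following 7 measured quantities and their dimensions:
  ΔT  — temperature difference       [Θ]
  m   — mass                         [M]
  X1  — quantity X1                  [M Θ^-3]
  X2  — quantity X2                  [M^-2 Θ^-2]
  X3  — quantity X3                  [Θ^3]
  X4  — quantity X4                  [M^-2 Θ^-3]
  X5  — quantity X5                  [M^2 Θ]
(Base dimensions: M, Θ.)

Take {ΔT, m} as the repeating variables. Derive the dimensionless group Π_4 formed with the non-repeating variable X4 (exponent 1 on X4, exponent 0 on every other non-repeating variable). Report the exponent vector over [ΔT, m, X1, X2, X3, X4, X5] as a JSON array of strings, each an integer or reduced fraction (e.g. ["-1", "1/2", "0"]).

Write exponents as rows M,Θ / cols ΔT,m,X1,X2,X3,X4,X5:
  M: [ 0  1  1 -2  0 -2  2]
  Θ: [ 1  0 -3 -2  3 -3  1]
Row reduction gives pivot columns ΔT,m; rank = 2
Repeat: ΔT,m; free: X1,X2,X3,X4,X5
RREF:
  r0: [   1    0   -3   -2    3   -3    1]
  r1: [   0    1    1   -2    0   -2    2]
Fix exponent of X4 at 1, X1 at 0, X2 at 0, X3 at 0, X5 at 0; solve each RREF row for its pivot's exponent:
  r0: exp(ΔT) + (-3)·1 = 0 ⇒ exp(ΔT) = 3
  r1: exp(m) + (-2)·1 = 0 ⇒ exp(m) = 2
Π_4 = ΔT^3 · m^2 · X4

["3", "2", "0", "0", "0", "1", "0"]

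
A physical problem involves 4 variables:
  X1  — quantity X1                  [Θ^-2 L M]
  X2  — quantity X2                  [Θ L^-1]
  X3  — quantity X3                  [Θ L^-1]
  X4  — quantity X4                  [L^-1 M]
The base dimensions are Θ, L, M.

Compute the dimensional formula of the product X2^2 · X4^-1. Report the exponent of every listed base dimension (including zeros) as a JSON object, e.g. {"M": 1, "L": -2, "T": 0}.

{"Θ": 2, "L": -1, "M": -1}

Dimensional matrix (Θ×L×M by X1×X2×X3×X4):
  Θ: [-2  1  1  0]
  L: [ 1 -1 -1 -1]
  M: [ 1  0  0  1]
  [Θ]: (2)·1+(-1)·0 = 2
  [L]: (2)·-1+(-1)·-1 = -1
  [M]: (2)·0+(-1)·1 = -1
⇒ Θ^2 L^-1 M^-1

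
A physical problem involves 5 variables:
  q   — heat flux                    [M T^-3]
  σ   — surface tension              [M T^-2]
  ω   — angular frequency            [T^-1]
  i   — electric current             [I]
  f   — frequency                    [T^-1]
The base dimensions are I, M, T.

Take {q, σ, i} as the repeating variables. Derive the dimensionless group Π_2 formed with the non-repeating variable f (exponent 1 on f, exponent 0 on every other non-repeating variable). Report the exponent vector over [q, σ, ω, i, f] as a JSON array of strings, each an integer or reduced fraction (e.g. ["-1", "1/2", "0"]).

["-1", "1", "0", "0", "1"]

Exponent matrix [I,M,T] × [q,σ,ω,i,f]:
  I: [ 0  0  0  1  0]
  M: [ 1  1  0  0  0]
  T: [-3 -2 -1  0 -1]
RREF → pivots at {q,σ,i} ⇒ r = 3
Pivot set = {q,σ,i}, free = {ω,f}
RREF:
  r0: [   1    0    1    0    1]
  r1: [   0    1   -1    0   -1]
  r2: [   0    0    0    1    0]
Fix exponent of f at 1, ω at 0; solve each RREF row for its pivot's exponent:
  r0: exp(q) + (1)·1 = 0 ⇒ exp(q) = -1
  r1: exp(σ) + (-1)·1 = 0 ⇒ exp(σ) = 1
  r2: exp(i) + (0)·1 = 0 ⇒ exp(i) = 0
Π_2 = q^-1 · σ · f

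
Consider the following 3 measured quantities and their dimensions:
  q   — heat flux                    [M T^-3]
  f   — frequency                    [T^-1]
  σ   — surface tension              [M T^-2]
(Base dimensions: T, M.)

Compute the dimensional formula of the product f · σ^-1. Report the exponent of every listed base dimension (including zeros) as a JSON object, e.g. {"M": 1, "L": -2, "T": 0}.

Exponent matrix [T,M] × [q,f,σ]:
  T: [-3 -1 -2]
  M: [ 1  0  1]
  [T]: (1)·-1+(-1)·-2 = 1
  [M]: (1)·0+(-1)·1 = -1
⇒ T M^-1

{"T": 1, "M": -1}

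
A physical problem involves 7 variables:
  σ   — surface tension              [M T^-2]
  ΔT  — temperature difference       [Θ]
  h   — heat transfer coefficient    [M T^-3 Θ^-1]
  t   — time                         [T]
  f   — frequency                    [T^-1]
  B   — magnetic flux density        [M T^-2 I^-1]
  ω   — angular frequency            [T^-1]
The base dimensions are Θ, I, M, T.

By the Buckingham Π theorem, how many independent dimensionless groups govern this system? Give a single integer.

3

Dimensional matrix (Θ×I×M×T by σ×ΔT×h×t×f×B×ω):
  Θ: [ 0  1 -1  0  0  0  0]
  I: [ 0  0  0  0  0 -1  0]
  M: [ 1  0  1  0  0  1  0]
  T: [-2  0 -3  1 -1 -2 -1]
Echelon form has 4 nonzero rows (pivots: σ,ΔT,h,B)
7 vars − rank 4 = 3 Π groups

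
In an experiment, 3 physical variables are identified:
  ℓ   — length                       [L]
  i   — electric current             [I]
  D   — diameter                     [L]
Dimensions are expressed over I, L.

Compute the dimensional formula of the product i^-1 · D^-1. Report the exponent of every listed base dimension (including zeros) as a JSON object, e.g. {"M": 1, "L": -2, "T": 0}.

Exponent matrix [I,L] × [ℓ,i,D]:
  I: [ 0  1  0]
  L: [ 1  0  1]
  [I]: (-1)·1+(-1)·0 = -1
  [L]: (-1)·0+(-1)·1 = -1
⇒ I^-1 L^-1

{"I": -1, "L": -1}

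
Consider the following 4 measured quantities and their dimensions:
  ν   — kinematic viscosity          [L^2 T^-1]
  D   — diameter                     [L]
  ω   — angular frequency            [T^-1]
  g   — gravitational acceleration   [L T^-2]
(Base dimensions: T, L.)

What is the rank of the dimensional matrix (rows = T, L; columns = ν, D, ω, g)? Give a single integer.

Dimensional matrix (T×L by ν×D×ω×g):
  T: [-1  0 -1 -2]
  L: [ 2  1  0  1]
RREF → pivots at {ν,D} ⇒ r = 2

2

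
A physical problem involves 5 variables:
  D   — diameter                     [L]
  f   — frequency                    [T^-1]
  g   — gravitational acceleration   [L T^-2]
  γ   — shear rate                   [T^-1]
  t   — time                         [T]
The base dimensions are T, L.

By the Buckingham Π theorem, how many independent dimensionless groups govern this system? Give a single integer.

3

Exponent matrix [T,L] × [D,f,g,γ,t]:
  T: [ 0 -1 -2 -1  1]
  L: [ 1  0  1  0  0]
RREF → pivots at {D,f} ⇒ r = 2
5 vars − rank 2 = 3 Π groups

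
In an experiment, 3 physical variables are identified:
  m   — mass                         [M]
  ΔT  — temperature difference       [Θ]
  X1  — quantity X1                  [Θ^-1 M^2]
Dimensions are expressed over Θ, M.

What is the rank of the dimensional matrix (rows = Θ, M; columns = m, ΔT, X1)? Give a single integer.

Exponent matrix [Θ,M] × [m,ΔT,X1]:
  Θ: [ 0  1 -1]
  M: [ 1  0  2]
Echelon form has 2 nonzero rows (pivots: m,ΔT)

2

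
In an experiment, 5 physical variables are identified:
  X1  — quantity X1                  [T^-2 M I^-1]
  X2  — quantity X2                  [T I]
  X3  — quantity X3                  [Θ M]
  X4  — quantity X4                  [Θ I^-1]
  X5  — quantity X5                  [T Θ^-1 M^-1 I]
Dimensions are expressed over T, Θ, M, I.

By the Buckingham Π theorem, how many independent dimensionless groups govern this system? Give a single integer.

Exponent matrix [T,Θ,M,I] × [X1,X2,X3,X4,X5]:
  T: [-2  1  0  0  1]
  Θ: [ 0  0  1  1 -1]
  M: [ 1  0  1  0 -1]
  I: [-1  1  0 -1  1]
RREF → pivots at {X1,X2,X3} ⇒ r = 3
n=5, r=3 ⇒ 2 dimensionless groups

2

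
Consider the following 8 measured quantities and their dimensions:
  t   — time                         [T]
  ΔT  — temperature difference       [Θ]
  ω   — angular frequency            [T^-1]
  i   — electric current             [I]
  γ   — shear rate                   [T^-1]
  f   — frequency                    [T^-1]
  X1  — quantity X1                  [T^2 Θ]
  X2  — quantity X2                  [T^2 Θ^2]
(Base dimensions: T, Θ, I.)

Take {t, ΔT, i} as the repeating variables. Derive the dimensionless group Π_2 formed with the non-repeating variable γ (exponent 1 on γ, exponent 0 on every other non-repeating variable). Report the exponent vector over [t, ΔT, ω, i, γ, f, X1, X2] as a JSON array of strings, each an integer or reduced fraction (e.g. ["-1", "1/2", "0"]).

Exponent matrix [T,Θ,I] × [t,ΔT,ω,i,γ,f,X1,X2]:
  T: [ 1  0 -1  0 -1 -1  2  2]
  Θ: [ 0  1  0  0  0  0  1  2]
  I: [ 0  0  0  1  0  0  0  0]
Echelon form has 3 nonzero rows (pivots: t,ΔT,i)
Repeat: t,ΔT,i; free: ω,γ,f,X1,X2
RREF:
  r0: [   1    0   -1    0   -1   -1    2    2]
  r1: [   0    1    0    0    0    0    1    2]
  r2: [   0    0    0    1    0    0    0    0]
Fix exponent of γ at 1, ω at 0, f at 0, X1 at 0, X2 at 0; solve each RREF row for its pivot's exponent:
  r0: exp(t) + (-1)·1 = 0 ⇒ exp(t) = 1
  r1: exp(ΔT) + (0)·1 = 0 ⇒ exp(ΔT) = 0
  r2: exp(i) + (0)·1 = 0 ⇒ exp(i) = 0
Π_2 = t · γ

["1", "0", "0", "0", "1", "0", "0", "0"]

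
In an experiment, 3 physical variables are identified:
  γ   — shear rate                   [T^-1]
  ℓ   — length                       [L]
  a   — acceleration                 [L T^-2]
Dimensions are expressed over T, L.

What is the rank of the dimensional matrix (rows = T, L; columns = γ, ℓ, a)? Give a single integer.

Dimensional matrix (T×L by γ×ℓ×a):
  T: [-1  0 -2]
  L: [ 0  1  1]
Row reduction gives pivot columns γ,ℓ; rank = 2

2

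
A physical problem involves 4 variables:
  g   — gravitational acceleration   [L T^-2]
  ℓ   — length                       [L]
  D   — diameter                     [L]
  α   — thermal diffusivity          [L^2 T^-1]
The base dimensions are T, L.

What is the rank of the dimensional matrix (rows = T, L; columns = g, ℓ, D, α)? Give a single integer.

Write exponents as rows T,L / cols g,ℓ,D,α:
  T: [-2  0  0 -1]
  L: [ 1  1  1  2]
Echelon form has 2 nonzero rows (pivots: g,ℓ)

2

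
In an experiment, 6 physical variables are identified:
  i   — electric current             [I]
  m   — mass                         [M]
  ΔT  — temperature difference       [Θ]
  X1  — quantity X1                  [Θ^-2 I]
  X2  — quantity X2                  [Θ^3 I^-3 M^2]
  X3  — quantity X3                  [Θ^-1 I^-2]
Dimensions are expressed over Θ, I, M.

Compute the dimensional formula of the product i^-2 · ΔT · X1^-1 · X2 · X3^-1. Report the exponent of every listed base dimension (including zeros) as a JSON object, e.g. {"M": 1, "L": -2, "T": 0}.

Dimensional matrix (Θ×I×M by i×m×ΔT×X1×X2×X3):
  Θ: [ 0  0  1 -2  3 -1]
  I: [ 1  0  0  1 -3 -2]
  M: [ 0  1  0  0  2  0]
  [Θ]: (-2)·0+(1)·1+(-1)·-2+(1)·3+(-1)·-1 = 7
  [I]: (-2)·1+(1)·0+(-1)·1+(1)·-3+(-1)·-2 = -4
  [M]: (-2)·0+(1)·0+(-1)·0+(1)·2+(-1)·0 = 2
⇒ Θ^7 I^-4 M^2

{"Θ": 7, "I": -4, "M": 2}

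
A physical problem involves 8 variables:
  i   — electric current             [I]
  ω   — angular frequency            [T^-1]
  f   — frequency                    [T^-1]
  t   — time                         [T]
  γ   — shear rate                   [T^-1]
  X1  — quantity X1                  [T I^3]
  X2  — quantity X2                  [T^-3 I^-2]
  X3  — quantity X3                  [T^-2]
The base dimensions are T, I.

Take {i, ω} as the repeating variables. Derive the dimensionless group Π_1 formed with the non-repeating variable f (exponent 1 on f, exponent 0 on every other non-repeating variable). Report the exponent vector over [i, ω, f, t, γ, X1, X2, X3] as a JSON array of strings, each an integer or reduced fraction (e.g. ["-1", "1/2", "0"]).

["0", "-1", "1", "0", "0", "0", "0", "0"]

Exponent matrix [T,I] × [i,ω,f,t,γ,X1,X2,X3]:
  T: [ 0 -1 -1  1 -1  1 -3 -2]
  I: [ 1  0  0  0  0  3 -2  0]
RREF → pivots at {i,ω} ⇒ r = 2
Pivot set = {i,ω}, free = {f,t,γ,X1,X2,X3}
RREF:
  r0: [   1    0    0    0    0    3   -2    0]
  r1: [   0    1    1   -1    1   -1    3    2]
Fix exponent of f at 1, t at 0, γ at 0, X1 at 0, X2 at 0, X3 at 0; solve each RREF row for its pivot's exponent:
  r0: exp(i) + (0)·1 = 0 ⇒ exp(i) = 0
  r1: exp(ω) + (1)·1 = 0 ⇒ exp(ω) = -1
Π_1 = ω^-1 · f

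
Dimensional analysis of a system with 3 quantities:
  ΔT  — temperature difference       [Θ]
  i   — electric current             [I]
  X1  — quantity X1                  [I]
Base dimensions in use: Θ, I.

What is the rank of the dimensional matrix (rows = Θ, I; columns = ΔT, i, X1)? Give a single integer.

Dimensional matrix (Θ×I by ΔT×i×X1):
  Θ: [ 1  0  0]
  I: [ 0  1  1]
RREF → pivots at {ΔT,i} ⇒ r = 2

2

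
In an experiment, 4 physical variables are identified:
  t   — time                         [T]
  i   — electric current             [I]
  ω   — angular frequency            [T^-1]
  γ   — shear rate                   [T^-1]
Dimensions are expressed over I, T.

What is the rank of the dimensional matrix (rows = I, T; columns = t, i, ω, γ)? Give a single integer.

Write exponents as rows I,T / cols t,i,ω,γ:
  I: [ 0  1  0  0]
  T: [ 1  0 -1 -1]
RREF → pivots at {t,i} ⇒ r = 2

2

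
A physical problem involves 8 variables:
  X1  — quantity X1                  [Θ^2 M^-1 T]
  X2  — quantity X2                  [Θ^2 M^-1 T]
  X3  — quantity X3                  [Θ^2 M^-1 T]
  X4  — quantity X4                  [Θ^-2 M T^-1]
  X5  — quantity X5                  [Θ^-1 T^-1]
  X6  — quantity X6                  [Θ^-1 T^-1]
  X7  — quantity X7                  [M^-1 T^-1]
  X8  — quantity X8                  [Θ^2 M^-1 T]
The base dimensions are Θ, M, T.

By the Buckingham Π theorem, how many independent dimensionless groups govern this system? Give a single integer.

6

Exponent matrix [Θ,M,T] × [X1,X2,X3,X4,X5,X6,X7,X8]:
  Θ: [ 2  2  2 -2 -1 -1  0  2]
  M: [-1 -1 -1  1  0  0 -1 -1]
  T: [ 1  1  1 -1 -1 -1 -1  1]
RREF → pivots at {X1,X5} ⇒ r = 2
Π count = n − r = 8 − 2 = 6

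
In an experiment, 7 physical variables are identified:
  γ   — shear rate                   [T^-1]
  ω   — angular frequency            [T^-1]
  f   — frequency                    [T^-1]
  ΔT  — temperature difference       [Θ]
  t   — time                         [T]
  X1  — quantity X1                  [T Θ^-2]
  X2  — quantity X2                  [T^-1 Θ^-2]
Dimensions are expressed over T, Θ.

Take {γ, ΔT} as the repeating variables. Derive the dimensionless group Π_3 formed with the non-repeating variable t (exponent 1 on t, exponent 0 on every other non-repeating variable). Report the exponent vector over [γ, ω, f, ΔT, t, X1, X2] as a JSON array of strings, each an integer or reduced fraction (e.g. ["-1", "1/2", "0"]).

["1", "0", "0", "0", "1", "0", "0"]

Write exponents as rows T,Θ / cols γ,ω,f,ΔT,t,X1,X2:
  T: [-1 -1 -1  0  1  1 -1]
  Θ: [ 0  0  0  1  0 -2 -2]
Row reduction gives pivot columns γ,ΔT; rank = 2
Repeat: γ,ΔT; free: ω,f,t,X1,X2
RREF:
  r0: [   1    1    1    0   -1   -1    1]
  r1: [   0    0    0    1    0   -2   -2]
Fix exponent of t at 1, ω at 0, f at 0, X1 at 0, X2 at 0; solve each RREF row for its pivot's exponent:
  r0: exp(γ) + (-1)·1 = 0 ⇒ exp(γ) = 1
  r1: exp(ΔT) + (0)·1 = 0 ⇒ exp(ΔT) = 0
Π_3 = γ · t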